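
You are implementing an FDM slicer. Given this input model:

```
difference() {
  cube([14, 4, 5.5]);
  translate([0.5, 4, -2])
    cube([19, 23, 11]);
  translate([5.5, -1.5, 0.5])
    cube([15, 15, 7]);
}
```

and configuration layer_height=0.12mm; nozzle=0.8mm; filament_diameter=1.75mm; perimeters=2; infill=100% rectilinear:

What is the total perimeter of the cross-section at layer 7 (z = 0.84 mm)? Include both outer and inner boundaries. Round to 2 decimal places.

19.00 mm

At z = 0.84 mm: the 14×4 cube contributes its full rectangle (perimeter 36.00 mm); the cube at (0.5, 4) (footprint 19×23) is included at this height (perimeter 84.00 mm); the 15×15 cube at (5.5, -1.5) contributes its full rectangle (perimeter 60.00 mm); Subtracting the remaining from the first: starting from the 14×4 cube, the 19×23 cube at (0.5, 4) misses the remaining region (no effect); the 15×15 cube at (5.5, -1.5) partially overlaps it — only the 34.00 mm² overlap (of its 225.00 mm²) is removed, clipping the outline — boundary = 19.00 mm. Overall, the cross-section is a single solid region. Total boundary length (outer) = 19.00 mm.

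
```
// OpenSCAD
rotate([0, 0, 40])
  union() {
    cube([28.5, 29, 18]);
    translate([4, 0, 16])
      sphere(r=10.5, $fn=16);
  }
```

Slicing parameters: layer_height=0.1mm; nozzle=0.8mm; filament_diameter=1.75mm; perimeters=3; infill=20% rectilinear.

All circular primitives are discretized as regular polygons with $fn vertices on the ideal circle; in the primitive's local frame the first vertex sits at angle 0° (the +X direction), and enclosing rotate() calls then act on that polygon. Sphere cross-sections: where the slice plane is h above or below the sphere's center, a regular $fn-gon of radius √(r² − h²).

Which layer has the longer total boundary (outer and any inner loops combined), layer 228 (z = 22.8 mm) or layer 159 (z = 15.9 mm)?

layer 159 (z = 15.9 mm)

Layer 228 (z = 22.8): the cube is not intersected at this z (z outside [0, 18]); the r=10.5 sphere at (4, 0) contributes a regular 16-gon of circumradius √(10.5²−6.8²) = 8.001 (perimeter = 2·16·8.001·sin(180°/16) = 49.95 mm); Combining (union): only the r=10.5 sphere at (4, 0) is present, so the union is just that shape — boundary = 49.95 mm; (rotated 40° about Z; rotation is an isometry so areas/perimeters/island counts are preserved). So its perimeter = 49.95 mm. Layer 159 (z = 15.9): the 28.5×29 cube contributes its full rectangle (perimeter 115.00 mm); the sphere at (4, 0): section is a regular 16-gon, circumradius = √(r²−h²) = √(10.5²−0.1²) = 10.500 (perimeter = 2·16·10.500·sin(180°/16) = 65.55 mm); Merging all regions: the regions partially overlap (shared area 124.78 mm²), so the edge portions inside another operand are dropped and the merged outline is re-measured after clipping — boundary = 135.88 mm; (rotated 40° about Z; rotation is an isometry so areas/perimeters/island counts are preserved). So its perimeter = 135.88 mm. Layer 159 is larger (135.88 vs 49.95 mm).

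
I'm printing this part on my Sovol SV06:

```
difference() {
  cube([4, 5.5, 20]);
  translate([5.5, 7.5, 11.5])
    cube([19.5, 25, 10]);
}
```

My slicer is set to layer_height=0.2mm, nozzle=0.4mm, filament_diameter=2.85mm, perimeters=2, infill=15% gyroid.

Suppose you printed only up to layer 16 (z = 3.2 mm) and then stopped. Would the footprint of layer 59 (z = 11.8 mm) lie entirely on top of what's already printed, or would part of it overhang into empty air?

Compare the two slices. At z = 3.2: the cube (footprint 4×5.5) is included at this height (area 22.00 mm²); the cube at (5.5, 7.5) is not intersected at this z (z outside [11.5, 21.5]); Taking the first minus the rest: none of the subtracted shapes is present at this height, so the 4×5.5 cube is unchanged — area = 22.00 mm². At z = 11.8: the cube (footprint 4×5.5) is included at this height (area 22.00 mm²); the cube at (5.5, 7.5) (footprint 19.5×25) is included at this height (area 487.50 mm²); After the difference (first − rest): starting from the 4×5.5 cube (22.00 mm²), the 19.5×25 cube at (5.5, 7.5) misses the remaining region (no effect) — area = 22.00 mm². Checking containment: the cross-section at z = 11.8 is a subset of the cross-section at z = 3.2.

entirely on top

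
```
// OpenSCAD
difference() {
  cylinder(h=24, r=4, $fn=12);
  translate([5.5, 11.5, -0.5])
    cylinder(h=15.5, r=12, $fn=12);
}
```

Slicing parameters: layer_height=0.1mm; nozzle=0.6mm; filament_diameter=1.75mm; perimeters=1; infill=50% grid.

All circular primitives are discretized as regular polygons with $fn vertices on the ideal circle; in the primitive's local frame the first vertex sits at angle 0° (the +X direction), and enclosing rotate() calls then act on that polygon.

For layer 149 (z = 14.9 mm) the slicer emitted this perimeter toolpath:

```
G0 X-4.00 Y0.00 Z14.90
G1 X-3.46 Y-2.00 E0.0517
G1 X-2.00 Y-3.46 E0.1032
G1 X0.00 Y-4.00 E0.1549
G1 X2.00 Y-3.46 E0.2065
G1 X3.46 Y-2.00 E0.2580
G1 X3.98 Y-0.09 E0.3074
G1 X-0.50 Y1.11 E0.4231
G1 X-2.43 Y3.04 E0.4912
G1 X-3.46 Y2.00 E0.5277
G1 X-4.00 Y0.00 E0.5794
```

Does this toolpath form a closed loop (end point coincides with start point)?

Start point (G0): (-4.00, 0.00). End point (last G1): the path returns to the start — closed.

yes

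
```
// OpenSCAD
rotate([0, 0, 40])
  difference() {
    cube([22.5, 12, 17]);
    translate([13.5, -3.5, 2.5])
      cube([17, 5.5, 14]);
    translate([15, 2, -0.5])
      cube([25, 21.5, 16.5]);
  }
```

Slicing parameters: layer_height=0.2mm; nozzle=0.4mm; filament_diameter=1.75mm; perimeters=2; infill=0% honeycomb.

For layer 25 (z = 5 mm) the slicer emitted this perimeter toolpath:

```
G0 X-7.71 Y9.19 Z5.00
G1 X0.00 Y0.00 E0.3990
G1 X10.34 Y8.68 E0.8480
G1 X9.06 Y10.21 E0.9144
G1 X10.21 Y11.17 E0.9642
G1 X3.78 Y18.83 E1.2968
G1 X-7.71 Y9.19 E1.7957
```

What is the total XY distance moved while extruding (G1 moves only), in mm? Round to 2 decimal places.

53.99 mm

Sum the Euclidean lengths of each G1 segment: total = 53.99 mm.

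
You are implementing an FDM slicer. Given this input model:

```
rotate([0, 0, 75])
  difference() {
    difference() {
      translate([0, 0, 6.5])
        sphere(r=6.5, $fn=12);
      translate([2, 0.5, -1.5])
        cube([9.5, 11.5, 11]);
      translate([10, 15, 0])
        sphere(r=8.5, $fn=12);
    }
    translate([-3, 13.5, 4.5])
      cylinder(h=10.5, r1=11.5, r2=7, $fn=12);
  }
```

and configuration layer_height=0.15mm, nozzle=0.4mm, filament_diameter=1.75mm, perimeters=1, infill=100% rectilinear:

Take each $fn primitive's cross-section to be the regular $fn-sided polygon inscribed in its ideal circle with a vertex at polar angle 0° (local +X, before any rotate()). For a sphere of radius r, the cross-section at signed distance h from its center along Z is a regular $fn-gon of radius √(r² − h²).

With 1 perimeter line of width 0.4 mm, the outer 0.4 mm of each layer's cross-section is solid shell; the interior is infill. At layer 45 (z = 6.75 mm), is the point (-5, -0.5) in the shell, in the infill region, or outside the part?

At z = 6.75 mm: the r=6.5 sphere contributes a regular 12-gon of circumradius √(6.5²−0.25²) = 6.495; the 9.5×11.5 cube at (2, 0.5) contributes its full rectangle; the r=8.5 sphere at (10, 15) slices to a regular 12-gon of circumradius 5.166 (√(r²−h²) with h=6.75 from center); After the difference (first − rest): starting from the r=6.5 sphere, the 9.5×11.5 cube at (2, 0.5) partially overlaps it — only the 16.97 mm² overlap (of its 109.25 mm²) is removed, clipping the outline; the r=8.5 sphere at (10, 15) misses the remaining region (no effect) — 1 connected region; the cone at (-3, 13.5) (r1=11.5→r2=7) has section circumradius 10.536 here — a regular 12-gon; Taking the first minus the rest: starting from the result so far, the cone at (-3, 13.5) partially overlaps it — only the 15.88 mm² overlap (of its 333.00 mm²) is removed, clipping the outline — 1 connected region; (whole slice rotated 75° about Z — lengths, areas and connectivity unchanged). Overall, the cross-section is a single solid region. Undo the 75° rotation: the query point maps to (-1.777, 4.700) in the un-rotated model frame. The nearest boundary edge runs (-3.00, 2.96)→(2.00, 4.30); distance from the point to it = 1.36 mm. The point is not inside any of the regions above, so it lies outside the cross-section (1.36 mm from the nearest boundary).

outside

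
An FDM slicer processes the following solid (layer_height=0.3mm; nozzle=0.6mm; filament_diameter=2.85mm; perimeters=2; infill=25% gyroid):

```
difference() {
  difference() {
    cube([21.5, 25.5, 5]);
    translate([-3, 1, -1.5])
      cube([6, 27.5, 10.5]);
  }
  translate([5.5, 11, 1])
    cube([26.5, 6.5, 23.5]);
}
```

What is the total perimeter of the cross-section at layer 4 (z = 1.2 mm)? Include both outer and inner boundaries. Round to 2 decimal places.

At z = 1.2 mm: the cube is present — its section is the full 21.5×25.5 rectangle (perimeter 94.00 mm); the cube at (-3, 1) is present — its section is the full 6×27.5 rectangle (perimeter 67.00 mm); Subtracting the remaining from the first: starting from the 21.5×25.5 cube, the 6×27.5 cube at (-3, 1) partially overlaps it — only the 73.50 mm² overlap (of its 165.00 mm²) is removed, clipping the outline — boundary = 94.00 mm; the cube at (5.5, 11) (footprint 26.5×6.5) is included at this height (perimeter 66.00 mm); Subtracting the remaining from the first: starting from the result so far, the 26.5×6.5 cube at (5.5, 11) partially overlaps it — only the 104.00 mm² overlap (of its 172.25 mm²) is removed, clipping the outline — boundary = 126.00 mm. Overall, the cross-section is a single solid region. Total boundary length (outer) = 126.00 mm.

126.00 mm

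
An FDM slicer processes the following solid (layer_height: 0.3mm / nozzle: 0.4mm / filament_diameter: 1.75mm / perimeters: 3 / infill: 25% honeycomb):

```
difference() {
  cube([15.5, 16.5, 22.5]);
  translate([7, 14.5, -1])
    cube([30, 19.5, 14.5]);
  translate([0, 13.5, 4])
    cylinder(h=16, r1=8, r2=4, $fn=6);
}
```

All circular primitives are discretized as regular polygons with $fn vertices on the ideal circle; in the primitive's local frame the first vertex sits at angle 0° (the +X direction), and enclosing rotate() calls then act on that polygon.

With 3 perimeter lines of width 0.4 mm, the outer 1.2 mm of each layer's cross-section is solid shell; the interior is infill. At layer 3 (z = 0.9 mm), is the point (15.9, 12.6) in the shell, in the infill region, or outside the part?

outside

At z = 0.9 mm: the cube (footprint 15.5×16.5) is included at this height; the cube at (7, 14.5) (footprint 30×19.5) is included at this height; the cone at (0, 13.5) does not reach this height (z outside [4, 20]); After the difference (first − rest): starting from the 15.5×16.5 cube, the 30×19.5 cube at (7, 14.5) partially overlaps it — only the 17.00 mm² overlap (of its 585.00 mm²) is removed, clipping the outline — 1 connected region. Overall, the cross-section is a single solid region. The nearest boundary edge runs (15.50, 14.50)→(15.50, 0.00); distance from the point to it = 0.40 mm. The point is not inside any of the regions above, so it lies outside the cross-section (0.40 mm from the nearest boundary).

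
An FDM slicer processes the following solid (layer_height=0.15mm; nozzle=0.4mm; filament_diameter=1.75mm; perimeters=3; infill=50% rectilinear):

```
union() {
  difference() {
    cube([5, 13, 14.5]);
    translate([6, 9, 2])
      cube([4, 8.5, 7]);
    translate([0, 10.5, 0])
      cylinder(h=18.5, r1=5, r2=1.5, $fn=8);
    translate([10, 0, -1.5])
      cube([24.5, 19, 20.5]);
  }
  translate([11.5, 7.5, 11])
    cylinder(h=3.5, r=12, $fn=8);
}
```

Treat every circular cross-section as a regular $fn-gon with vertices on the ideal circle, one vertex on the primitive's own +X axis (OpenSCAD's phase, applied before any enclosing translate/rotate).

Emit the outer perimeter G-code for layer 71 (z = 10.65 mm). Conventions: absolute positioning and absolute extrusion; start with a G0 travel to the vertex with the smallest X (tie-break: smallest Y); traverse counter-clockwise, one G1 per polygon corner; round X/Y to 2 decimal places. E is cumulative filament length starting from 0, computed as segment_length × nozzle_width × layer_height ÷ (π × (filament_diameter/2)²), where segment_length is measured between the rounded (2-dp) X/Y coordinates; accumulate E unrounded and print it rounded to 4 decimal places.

At z = 10.65 mm: the cube (footprint 5×13) is included at this height; the cube at (6, 9) is not intersected at this z (z outside [2, 9]); the cone at (0, 10.5): at t=0.576 of its height the radius interpolates to r₁+(r₂−r₁)t = 2.985, giving a regular 8-gon of that circumradius; the cube at (10, 0) (footprint 24.5×19) is included at this height; After the difference (first − rest): starting from the 5×13 cube, the cone at (0, 10.5) partially overlaps it — only the 12.32 mm² overlap (of its 25.20 mm²) is removed, clipping the outline; the 24.5×19 cube at (10, 0) misses the remaining region (no effect) — 1 connected region; the cylinder at (11.5, 7.5) is not intersected at this z (z outside [11, 14.5]); Taking the union: only that combined region is present, so the union is just that shape — 1 connected region. The outline is a single polygon with 8 vertices. Extrusion per mm of travel: 0.4 × 0.15 / (π × 0.875²) = 0.024945. Accumulating E over each segment gives final E = 0.9284.

G0 X0.00 Y0.00 Z10.65
G1 X5.00 Y0.00 E0.1247
G1 X5.00 Y13.00 E0.4490
G1 X1.17 Y13.00 E0.5446
G1 X2.11 Y12.61 E0.5699
G1 X2.99 Y10.50 E0.6270
G1 X2.11 Y8.39 E0.6840
G1 X0.00 Y7.51 E0.7410
G1 X0.00 Y0.00 E0.9284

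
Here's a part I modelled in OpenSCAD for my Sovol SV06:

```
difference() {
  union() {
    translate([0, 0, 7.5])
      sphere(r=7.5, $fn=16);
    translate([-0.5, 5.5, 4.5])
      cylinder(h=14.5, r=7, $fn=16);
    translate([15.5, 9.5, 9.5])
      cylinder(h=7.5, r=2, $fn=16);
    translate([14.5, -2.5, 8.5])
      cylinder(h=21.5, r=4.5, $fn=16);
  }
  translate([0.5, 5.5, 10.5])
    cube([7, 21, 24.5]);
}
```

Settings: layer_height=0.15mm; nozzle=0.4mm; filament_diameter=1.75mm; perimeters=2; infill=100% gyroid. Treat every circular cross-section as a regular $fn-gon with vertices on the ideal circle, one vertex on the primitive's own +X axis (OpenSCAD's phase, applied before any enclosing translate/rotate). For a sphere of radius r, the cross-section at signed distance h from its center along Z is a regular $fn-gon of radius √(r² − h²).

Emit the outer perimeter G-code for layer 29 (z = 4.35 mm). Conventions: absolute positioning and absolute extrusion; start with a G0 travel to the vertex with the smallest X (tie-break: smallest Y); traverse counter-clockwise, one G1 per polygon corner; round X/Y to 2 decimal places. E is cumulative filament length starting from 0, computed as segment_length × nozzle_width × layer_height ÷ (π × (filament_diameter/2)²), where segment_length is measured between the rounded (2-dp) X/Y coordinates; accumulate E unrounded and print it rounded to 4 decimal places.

G0 X-6.81 Y0.00 Z4.35
G1 X-6.29 Y-2.60 E0.0661
G1 X-4.81 Y-4.81 E0.1325
G1 X-2.60 Y-6.29 E0.1988
G1 X0.00 Y-6.81 E0.2650
G1 X2.60 Y-6.29 E0.3311
G1 X4.81 Y-4.81 E0.3975
G1 X6.29 Y-2.60 E0.4638
G1 X6.81 Y0.00 E0.5300
G1 X6.29 Y2.60 E0.5961
G1 X4.81 Y4.81 E0.6625
G1 X2.60 Y6.29 E0.7288
G1 X0.00 Y6.81 E0.7949
G1 X-2.60 Y6.29 E0.8611
G1 X-4.81 Y4.81 E0.9274
G1 X-6.29 Y2.60 E0.9938
G1 X-6.81 Y0.00 E1.0599

At z = 4.35 mm: the r=7.5 sphere contributes a regular 16-gon of circumradius √(7.5²−3.15²) = 6.806; the cylinder at (-0.5, 5.5) is not intersected at this z (z outside [4.5, 19]); the cylinder at (15.5, 9.5) is absent (z outside [9.5, 17]); the cylinder at (14.5, -2.5) is not intersected at this z (z outside [8.5, 30]); Taking the union: only the r=7.5 sphere is present, so the union is just that shape — 1 connected region; the cube at (0.5, 5.5) is absent (z outside [10.5, 35]); After the difference (first − rest): none of the subtracted shapes is present at this height, so that combined region is unchanged — 1 connected region. The outline is a single polygon with 16 vertices. Extrusion per mm of travel: 0.4 × 0.15 / (π × 0.875²) = 0.024945. Accumulating E over each segment gives final E = 1.0599.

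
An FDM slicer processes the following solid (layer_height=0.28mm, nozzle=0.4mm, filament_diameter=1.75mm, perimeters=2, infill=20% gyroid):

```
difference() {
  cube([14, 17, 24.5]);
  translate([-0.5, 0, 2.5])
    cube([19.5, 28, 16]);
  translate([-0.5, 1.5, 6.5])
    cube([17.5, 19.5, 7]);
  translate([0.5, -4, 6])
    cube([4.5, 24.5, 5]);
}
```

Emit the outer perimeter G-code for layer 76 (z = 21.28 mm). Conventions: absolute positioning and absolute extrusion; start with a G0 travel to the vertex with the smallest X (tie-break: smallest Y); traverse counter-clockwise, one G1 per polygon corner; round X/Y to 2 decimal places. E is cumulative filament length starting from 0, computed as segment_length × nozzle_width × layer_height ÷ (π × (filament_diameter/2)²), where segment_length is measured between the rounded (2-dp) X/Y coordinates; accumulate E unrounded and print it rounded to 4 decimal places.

G0 X0.00 Y0.00 Z21.28
G1 X14.00 Y0.00 E0.6519
G1 X14.00 Y17.00 E1.4435
G1 X0.00 Y17.00 E2.0954
G1 X0.00 Y0.00 E2.8870

At z = 21.28 mm: the cube is present — its section is the full 14×17 rectangle; the cube at (-0.5, 0) is not intersected at this z (z outside [2.5, 18.5]); the cube at (-0.5, 1.5) does not reach this height (z outside [6.5, 13.5]); the cube at (0.5, -4) is not intersected at this z (z outside [6, 11]); After the difference (first − rest): none of the subtracted shapes is present at this height, so the 14×17 cube is unchanged — 1 connected region. The outline is a single polygon with 4 vertices. Extrusion per mm of travel: 0.4 × 0.28 / (π × 0.875²) = 0.046564. Accumulating E over each segment gives final E = 2.8870.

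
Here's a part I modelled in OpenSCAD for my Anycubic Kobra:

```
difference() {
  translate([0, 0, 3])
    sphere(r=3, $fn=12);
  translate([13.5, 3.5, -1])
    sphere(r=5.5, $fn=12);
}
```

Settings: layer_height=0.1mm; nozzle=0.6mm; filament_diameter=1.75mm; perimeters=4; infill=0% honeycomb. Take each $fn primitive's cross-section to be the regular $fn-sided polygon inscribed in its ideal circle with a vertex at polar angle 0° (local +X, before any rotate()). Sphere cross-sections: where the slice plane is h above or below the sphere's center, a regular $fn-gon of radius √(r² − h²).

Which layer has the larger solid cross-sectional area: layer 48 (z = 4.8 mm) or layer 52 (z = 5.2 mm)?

layer 48 (z = 4.8 mm)

Layer 48 (z = 4.8): the r=3 sphere contributes a regular 12-gon of circumradius √(3²−1.8²) = 2.400 (area = (12/2)·2.400²·sin(360°/12) = 17.28 mm²); the sphere at (13.5, 3.5) does not reach this height (|z−center|=5.800 > r=5.5); After the difference (first − rest): none of the subtracted shapes is present at this height, so the r=3 sphere is unchanged — area = 17.28 mm². So its area = 17.28 mm². Layer 52 (z = 5.2): the r=3 sphere slices to a regular 12-gon of circumradius 2.040 (√(r²−h²) with h=2.2 from center) (area = (12/2)·2.040²·sin(360°/12) = 12.48 mm²); the sphere at (13.5, 3.5) is not intersected at this z (|z−center|=6.200 > r=5.5); Taking the first minus the rest: none of the subtracted shapes is present at this height, so the r=3 sphere is unchanged — area = 12.48 mm². So its area = 12.48 mm². Layer 48 is larger (17.28 vs 12.48 mm²).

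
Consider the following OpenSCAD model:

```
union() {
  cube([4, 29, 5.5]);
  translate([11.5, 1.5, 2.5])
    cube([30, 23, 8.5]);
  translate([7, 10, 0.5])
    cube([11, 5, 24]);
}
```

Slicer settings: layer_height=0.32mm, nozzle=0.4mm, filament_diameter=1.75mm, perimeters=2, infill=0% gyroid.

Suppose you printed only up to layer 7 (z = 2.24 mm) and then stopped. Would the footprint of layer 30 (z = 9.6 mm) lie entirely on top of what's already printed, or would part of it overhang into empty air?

Compare the two slices. At z = 2.24: the cube is present — its section is the full 4×29 rectangle (area 116.00 mm²); the cube at (11.5, 1.5) does not reach this height (z outside [2.5, 11]); the cube at (7, 10) (footprint 11×5) is included at this height (area 55.00 mm²); Taking the union: the 2 present regions are separate (no shared area or edge), so areas and boundary lengths simply add and each stays a separate island — area = 171.00 mm². At z = 9.6: the cube is absent (z outside [0, 5.5]); the cube at (11.5, 1.5) is present — its section is the full 30×23 rectangle (area 690.00 mm²); the 11×5 cube at (7, 10) contributes its full rectangle (area 55.00 mm²); Merging all regions: the regions partially overlap — summed areas 745.00 mm² minus the doubly-counted overlap 32.50 mm² gives 712.50 mm² — area = 712.50 mm². Checking containment: at z = 9.6 the cross-section extends beyond the z = 2.24 cross-section by about 657.50 mm².

part overhangs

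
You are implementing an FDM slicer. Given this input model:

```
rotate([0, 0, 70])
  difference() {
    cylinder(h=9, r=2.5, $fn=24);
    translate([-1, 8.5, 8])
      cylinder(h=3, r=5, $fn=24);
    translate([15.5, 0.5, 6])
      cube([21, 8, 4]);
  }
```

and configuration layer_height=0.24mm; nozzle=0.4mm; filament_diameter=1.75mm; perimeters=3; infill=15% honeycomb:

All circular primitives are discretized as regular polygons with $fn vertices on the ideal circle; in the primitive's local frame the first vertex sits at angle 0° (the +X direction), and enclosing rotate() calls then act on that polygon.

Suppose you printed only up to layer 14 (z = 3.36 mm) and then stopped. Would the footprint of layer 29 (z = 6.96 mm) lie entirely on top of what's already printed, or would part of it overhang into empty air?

entirely on top

Compare the two slices. At z = 3.36: the cylinder: section is a regular 24-gon, circumradius r=2.5 (area = (24/2)·2.500²·sin(360°/24) = 19.41 mm²); the cylinder at (-1, 8.5) is absent (z outside [8, 11]); the cube at (15.5, 0.5) is not intersected at this z (z outside [6, 10]); Subtracting the remaining from the first: none of the subtracted shapes is present at this height, so the r=2.5 cylinder is unchanged — area = 19.41 mm²; (whole slice rotated 70° about Z — lengths, areas and connectivity unchanged). At z = 6.96: the r=2.5 cylinder contributes a regular 24-gon of circumradius 2.5 (area = (24/2)·2.500²·sin(360°/24) = 19.41 mm²); the cylinder at (-1, 8.5) is absent (z outside [8, 11]); the cube at (15.5, 0.5) (footprint 21×8) is included at this height (area 168.00 mm²); Subtracting the remaining from the first: starting from the r=2.5 cylinder (19.41 mm²), the 21×8 cube at (15.5, 0.5) misses the remaining region (no effect) — area = 19.41 mm²; (rotated 70° about Z; rotation is an isometry so areas/perimeters/island counts are preserved). Checking containment: the cross-section at z = 6.96 is a subset of the cross-section at z = 3.36.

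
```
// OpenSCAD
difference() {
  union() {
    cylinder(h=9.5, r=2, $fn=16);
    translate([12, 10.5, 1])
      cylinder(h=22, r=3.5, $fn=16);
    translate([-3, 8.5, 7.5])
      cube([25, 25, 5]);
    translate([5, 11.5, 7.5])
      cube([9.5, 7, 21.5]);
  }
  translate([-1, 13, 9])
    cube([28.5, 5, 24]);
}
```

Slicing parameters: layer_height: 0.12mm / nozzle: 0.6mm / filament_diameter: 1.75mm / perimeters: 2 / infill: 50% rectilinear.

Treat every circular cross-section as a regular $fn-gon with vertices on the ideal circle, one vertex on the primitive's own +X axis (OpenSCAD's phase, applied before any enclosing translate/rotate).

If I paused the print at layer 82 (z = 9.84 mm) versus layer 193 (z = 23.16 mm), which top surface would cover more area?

Layer 82 (z = 9.84): the cylinder is absent (z outside [0, 9.5]); the r=3.5 cylinder at (12, 10.5) gives a regular 16-gon of circumradius 3.5 (constant along its height) (area = (16/2)·3.500²·sin(360°/16) = 37.50 mm²); the cube at (-3, 8.5) (footprint 25×25) is included at this height (area 625.00 mm²); the cube at (5, 11.5) is present — its section is the full 9.5×7 rectangle (area 66.50 mm²); Merging all regions: the regions partially overlap — summed areas 729.00 mm² minus the doubly-counted overlap 98.25 mm² gives 630.75 mm² — area = 630.75 mm²; the 28.5×5 cube at (-1, 13) contributes its full rectangle (area 142.50 mm²); Taking the first minus the rest: starting from that combined region (630.75 mm²), the 28.5×5 cube at (-1, 13) partially overlaps it — only the 115.00 mm² overlap (of its 142.50 mm²) is removed, clipping the outline — area = 515.75 mm². So its area = 515.75 mm². Layer 193 (z = 23.16): the cylinder is absent (z outside [0, 9.5]); the cylinder at (12, 10.5) is not intersected at this z (z outside [1, 23]); the cube at (-3, 8.5) does not reach this height (z outside [7.5, 12.5]); the cube at (5, 11.5) is present — its section is the full 9.5×7 rectangle (area 66.50 mm²); Taking the union: only the 9.5×7 cube at (5, 11.5) is present, so the union is just that shape — area = 66.50 mm²; the cube at (-1, 13) is present — its section is the full 28.5×5 rectangle (area 142.50 mm²); After the difference (first − rest): starting from the result so far (66.50 mm²), the 28.5×5 cube at (-1, 13) partially overlaps it — only the 47.50 mm² overlap (of its 142.50 mm²) is removed, clipping the outline — area = 19.00 mm². So its area = 19.00 mm². Layer 82 is larger (515.75 vs 19.00 mm²).

layer 82 (z = 9.84 mm)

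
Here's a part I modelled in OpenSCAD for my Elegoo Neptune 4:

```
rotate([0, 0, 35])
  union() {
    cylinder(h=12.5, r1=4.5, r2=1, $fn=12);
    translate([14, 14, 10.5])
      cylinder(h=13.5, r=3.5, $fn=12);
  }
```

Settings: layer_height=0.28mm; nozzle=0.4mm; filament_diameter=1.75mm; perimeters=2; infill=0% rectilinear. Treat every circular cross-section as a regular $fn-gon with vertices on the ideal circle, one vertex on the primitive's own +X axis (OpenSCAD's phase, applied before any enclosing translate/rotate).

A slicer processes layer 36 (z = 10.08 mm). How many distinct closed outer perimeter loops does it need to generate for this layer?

1

At z = 10.08 mm: the cone (r1=4.5→r2=1) has section circumradius 1.678 here — a regular 12-gon; the cylinder at (14, 14) is absent (z outside [10.5, 24]); Taking the union: only the cone is present, so the union is just that shape — 1 connected region; (rotated 35° about Z; rotation is an isometry so areas/perimeters/island counts are preserved). The result has 1 disconnected region.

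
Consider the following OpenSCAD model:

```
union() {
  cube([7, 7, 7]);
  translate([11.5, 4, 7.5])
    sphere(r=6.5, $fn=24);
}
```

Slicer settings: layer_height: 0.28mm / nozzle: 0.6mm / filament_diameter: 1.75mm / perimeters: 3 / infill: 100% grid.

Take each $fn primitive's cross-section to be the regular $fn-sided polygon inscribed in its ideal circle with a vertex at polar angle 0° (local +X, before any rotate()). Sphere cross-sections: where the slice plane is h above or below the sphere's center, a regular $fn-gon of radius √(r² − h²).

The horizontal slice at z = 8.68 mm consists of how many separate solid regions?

At z = 8.68 mm: the cube is absent (z outside [0, 7]); the r=6.5 sphere at (11.5, 4) slices to a regular 24-gon of circumradius 6.392 (√(r²−h²) with h=1.18 from center); Taking the union: only the r=6.5 sphere at (11.5, 4) is present, so the union is just that shape — 1 connected region. The result has 1 disconnected region.

1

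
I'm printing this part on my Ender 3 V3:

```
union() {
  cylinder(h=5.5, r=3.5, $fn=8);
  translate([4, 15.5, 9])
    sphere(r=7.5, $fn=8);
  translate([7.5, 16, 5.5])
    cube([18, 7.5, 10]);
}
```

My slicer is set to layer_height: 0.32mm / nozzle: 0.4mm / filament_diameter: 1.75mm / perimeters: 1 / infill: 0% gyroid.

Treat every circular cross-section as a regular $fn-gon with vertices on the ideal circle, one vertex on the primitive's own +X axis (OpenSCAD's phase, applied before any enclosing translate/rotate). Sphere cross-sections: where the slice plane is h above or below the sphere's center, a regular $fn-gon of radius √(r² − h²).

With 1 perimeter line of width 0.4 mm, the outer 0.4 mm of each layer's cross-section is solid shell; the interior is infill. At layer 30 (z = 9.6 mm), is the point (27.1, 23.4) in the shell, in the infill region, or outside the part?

At z = 9.6 mm: the cylinder is not intersected at this z (z outside [0, 5.5]); the r=7.5 sphere at (4, 15.5) slices to a regular 8-gon of circumradius 7.476 (√(r²−h²) with h=0.6 from center); the cube at (7.5, 16) (footprint 18×7.5) is included at this height; Combining (union): the regions partially overlap (shared area 13.96 mm²), so overlapping operands fuse into one piece — 1 connected region. Overall, the cross-section is a single solid region. The nearest boundary edge runs (25.50, 23.50)→(25.50, 16.00); distance from the point to it = 1.60 mm. The point is not inside any of the regions above, so it lies outside the cross-section (1.60 mm from the nearest boundary).

outside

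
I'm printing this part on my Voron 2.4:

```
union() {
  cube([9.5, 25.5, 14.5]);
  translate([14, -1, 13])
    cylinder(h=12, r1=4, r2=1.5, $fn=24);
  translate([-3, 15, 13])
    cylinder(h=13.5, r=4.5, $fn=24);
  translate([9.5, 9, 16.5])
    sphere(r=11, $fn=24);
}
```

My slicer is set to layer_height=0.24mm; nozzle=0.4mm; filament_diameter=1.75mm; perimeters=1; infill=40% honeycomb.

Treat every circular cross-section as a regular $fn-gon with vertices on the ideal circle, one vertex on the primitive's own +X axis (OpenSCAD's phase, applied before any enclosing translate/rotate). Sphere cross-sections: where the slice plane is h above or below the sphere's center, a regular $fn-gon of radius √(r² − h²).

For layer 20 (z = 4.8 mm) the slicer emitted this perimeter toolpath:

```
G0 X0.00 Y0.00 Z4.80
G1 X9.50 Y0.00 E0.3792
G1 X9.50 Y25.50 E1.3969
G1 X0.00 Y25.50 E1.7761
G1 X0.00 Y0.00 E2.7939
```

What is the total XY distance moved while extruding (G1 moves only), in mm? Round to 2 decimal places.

Sum the Euclidean lengths of each G1 segment: total = 70.00 mm.

70.00 mm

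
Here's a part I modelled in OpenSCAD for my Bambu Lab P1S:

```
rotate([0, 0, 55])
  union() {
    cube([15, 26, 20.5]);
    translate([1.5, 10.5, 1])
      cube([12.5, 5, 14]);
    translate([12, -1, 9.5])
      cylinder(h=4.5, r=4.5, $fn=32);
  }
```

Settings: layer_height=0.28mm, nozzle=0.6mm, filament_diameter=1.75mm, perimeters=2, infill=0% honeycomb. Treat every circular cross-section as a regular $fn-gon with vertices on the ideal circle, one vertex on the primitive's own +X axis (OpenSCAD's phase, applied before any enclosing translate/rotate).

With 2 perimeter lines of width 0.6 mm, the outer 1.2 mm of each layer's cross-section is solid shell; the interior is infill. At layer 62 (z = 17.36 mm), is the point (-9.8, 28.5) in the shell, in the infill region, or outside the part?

At z = 17.36 mm: the cube is present — its section is the full 15×26 rectangle; the cube at (1.5, 10.5) does not reach this height (z outside [1, 15]); the cylinder at (12, -1) does not reach this height (z outside [9.5, 14]); Combining (union): only the 15×26 cube is present, so the union is just that shape — 1 connected region; (rotated 55° about Z; rotation is an isometry so areas/perimeters/island counts are preserved). Overall, the cross-section is a single solid region. Undo the 55° rotation: the query point maps to (17.725, 24.375) in the un-rotated model frame. The nearest boundary edge runs (15.00, 0.00)→(15.00, 26.00); distance from the point to it = 2.72 mm. The point is not inside any of the regions above, so it lies outside the cross-section (2.72 mm from the nearest boundary).

outside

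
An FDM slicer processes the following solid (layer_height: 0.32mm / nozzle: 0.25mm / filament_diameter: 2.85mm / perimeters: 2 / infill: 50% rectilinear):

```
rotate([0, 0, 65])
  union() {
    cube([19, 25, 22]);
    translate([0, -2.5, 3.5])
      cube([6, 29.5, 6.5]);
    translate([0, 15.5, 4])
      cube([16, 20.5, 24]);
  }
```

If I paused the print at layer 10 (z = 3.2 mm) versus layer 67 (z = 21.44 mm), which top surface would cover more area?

Layer 10 (z = 3.2): the cube is present — its section is the full 19×25 rectangle (area 475.00 mm²); the cube at (0, -2.5) does not reach this height (z outside [3.5, 10]); the cube at (0, 15.5) is not intersected at this z (z outside [4, 28]); Combining (union): only the 19×25 cube is present, so the union is just that shape — area = 475.00 mm²; (rotated 65° about Z; rotation is an isometry so areas/perimeters/island counts are preserved). So its area = 475.00 mm². Layer 67 (z = 21.44): the cube (footprint 19×25) is included at this height (area 475.00 mm²); the cube at (0, -2.5) is not intersected at this z (z outside [3.5, 10]); the cube at (0, 15.5) is present — its section is the full 16×20.5 rectangle (area 328.00 mm²); Combining (union): the regions partially overlap — summed areas 803.00 mm² minus the doubly-counted overlap 152.00 mm² gives 651.00 mm² — area = 651.00 mm²; (rotated 65° about Z; rotation is an isometry so areas/perimeters/island counts are preserved). So its area = 651.00 mm². Layer 67 is larger (651.00 vs 475.00 mm²).

layer 67 (z = 21.44 mm)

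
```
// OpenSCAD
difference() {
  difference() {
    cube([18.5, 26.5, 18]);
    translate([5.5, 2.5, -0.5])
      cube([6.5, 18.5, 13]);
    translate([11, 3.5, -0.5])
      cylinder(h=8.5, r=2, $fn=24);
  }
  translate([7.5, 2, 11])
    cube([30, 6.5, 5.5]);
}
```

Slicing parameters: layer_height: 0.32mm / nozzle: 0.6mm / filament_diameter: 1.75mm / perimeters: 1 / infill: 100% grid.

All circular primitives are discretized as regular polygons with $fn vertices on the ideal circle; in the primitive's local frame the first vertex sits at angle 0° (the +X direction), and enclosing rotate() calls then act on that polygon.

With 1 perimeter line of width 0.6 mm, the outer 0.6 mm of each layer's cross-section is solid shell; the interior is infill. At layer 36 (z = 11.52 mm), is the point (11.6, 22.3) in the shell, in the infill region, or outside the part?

At z = 11.52 mm: the cube is present — its section is the full 18.5×26.5 rectangle; the 6.5×18.5 cube at (5.5, 2.5) contributes its full rectangle; the cylinder at (11, 3.5) is absent (z outside [-0.5, 8]); Taking the first minus the rest: starting from the 18.5×26.5 cube, the 6.5×18.5 cube at (5.5, 2.5) lies wholly inside it (removes its full 120.25 mm² and its 50.00 mm outline becomes a hole wall) — 1 connected region with 1 hole; the cube at (7.5, 2) is present — its section is the full 30×6.5 rectangle; Subtracting the remaining from the first: starting from the result so far, the 30×6.5 cube at (7.5, 2) partially overlaps it — only the 44.50 mm² overlap (of its 195.00 mm²) is removed, clipping the outline — 1 connected region. Overall, the cross-section is a single solid region. The nearest boundary edge runs (12.00, 21.00)→(5.50, 21.00); distance from the point to it = 1.30 mm. The point is inside the cross-section and 1.30 mm from the nearest boundary — more than the 0.6 mm shell width (1 × 0.6), so it's in the infill interior.

infill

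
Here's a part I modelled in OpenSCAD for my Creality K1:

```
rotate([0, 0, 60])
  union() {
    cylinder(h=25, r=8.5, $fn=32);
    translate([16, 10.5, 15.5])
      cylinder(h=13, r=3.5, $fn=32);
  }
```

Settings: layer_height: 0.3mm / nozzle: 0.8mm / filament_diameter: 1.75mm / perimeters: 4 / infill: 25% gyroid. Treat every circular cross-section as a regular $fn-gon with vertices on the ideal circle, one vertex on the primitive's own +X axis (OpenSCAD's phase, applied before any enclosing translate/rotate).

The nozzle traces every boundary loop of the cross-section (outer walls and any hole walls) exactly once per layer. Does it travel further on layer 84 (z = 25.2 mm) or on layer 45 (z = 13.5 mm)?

layer 45 (z = 13.5 mm)

Layer 84 (z = 25.2): the cylinder is absent (z outside [0, 25]); the r=3.5 cylinder at (16, 10.5) gives a regular 32-gon of circumradius 3.5 (constant along its height) (perimeter = 2·32·3.500·sin(180°/32) = 21.96 mm); Taking the union: only the r=3.5 cylinder at (16, 10.5) is present, so the union is just that shape — boundary = 21.96 mm; (rotated 60° about Z; rotation is an isometry so areas/perimeters/island counts are preserved). So its perimeter = 21.96 mm. Layer 45 (z = 13.5): the r=8.5 cylinder gives a regular 32-gon of circumradius 8.5 (constant along its height) (perimeter = 2·32·8.500·sin(180°/32) = 53.32 mm); the cylinder at (16, 10.5) is absent (z outside [15.5, 28.5]); Combining (union): only the r=8.5 cylinder is present, so the union is just that shape — boundary = 53.32 mm; (whole slice rotated 60° about Z — lengths, areas and connectivity unchanged). So its perimeter = 53.32 mm. Layer 45 is larger (53.32 vs 21.96 mm).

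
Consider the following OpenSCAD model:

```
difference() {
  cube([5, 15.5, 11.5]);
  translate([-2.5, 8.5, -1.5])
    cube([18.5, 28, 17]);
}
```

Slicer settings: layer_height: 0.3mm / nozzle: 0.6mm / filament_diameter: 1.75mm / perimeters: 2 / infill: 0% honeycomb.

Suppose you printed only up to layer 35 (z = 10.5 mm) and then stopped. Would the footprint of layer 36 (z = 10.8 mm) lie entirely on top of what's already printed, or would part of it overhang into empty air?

entirely on top

Compare the two slices. At z = 10.5: the cube (footprint 5×15.5) is included at this height (area 77.50 mm²); the cube at (-2.5, 8.5) is present — its section is the full 18.5×28 rectangle (area 518.00 mm²); Subtracting the remaining from the first: starting from the 5×15.5 cube (77.50 mm²), the 18.5×28 cube at (-2.5, 8.5) partially overlaps it — only the 35.00 mm² overlap (of its 518.00 mm²) is removed, clipping the outline — area = 42.50 mm². At z = 10.8: the cube (footprint 5×15.5) is included at this height (area 77.50 mm²); the cube at (-2.5, 8.5) (footprint 18.5×28) is included at this height (area 518.00 mm²); Subtracting the remaining from the first: starting from the 5×15.5 cube (77.50 mm²), the 18.5×28 cube at (-2.5, 8.5) partially overlaps it — only the 35.00 mm² overlap (of its 518.00 mm²) is removed, clipping the outline — area = 42.50 mm². Checking containment: the cross-section at z = 10.8 is a subset of the cross-section at z = 10.5.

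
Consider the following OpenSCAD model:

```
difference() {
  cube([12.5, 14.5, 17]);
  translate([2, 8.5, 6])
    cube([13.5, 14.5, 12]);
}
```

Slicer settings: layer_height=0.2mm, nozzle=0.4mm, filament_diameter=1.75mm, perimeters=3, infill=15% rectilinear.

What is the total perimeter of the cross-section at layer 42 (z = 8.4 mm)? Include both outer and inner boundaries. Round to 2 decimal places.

At z = 8.4 mm: the 12.5×14.5 cube contributes its full rectangle (perimeter 54.00 mm); the cube at (2, 8.5) is present — its section is the full 13.5×14.5 rectangle (perimeter 56.00 mm); After the difference (first − rest): starting from the 12.5×14.5 cube, the 13.5×14.5 cube at (2, 8.5) partially overlaps it — only the 63.00 mm² overlap (of its 195.75 mm²) is removed, clipping the outline — boundary = 54.00 mm. Overall, the cross-section is a single solid region. Total boundary length (outer) = 54.00 mm.

54.00 mm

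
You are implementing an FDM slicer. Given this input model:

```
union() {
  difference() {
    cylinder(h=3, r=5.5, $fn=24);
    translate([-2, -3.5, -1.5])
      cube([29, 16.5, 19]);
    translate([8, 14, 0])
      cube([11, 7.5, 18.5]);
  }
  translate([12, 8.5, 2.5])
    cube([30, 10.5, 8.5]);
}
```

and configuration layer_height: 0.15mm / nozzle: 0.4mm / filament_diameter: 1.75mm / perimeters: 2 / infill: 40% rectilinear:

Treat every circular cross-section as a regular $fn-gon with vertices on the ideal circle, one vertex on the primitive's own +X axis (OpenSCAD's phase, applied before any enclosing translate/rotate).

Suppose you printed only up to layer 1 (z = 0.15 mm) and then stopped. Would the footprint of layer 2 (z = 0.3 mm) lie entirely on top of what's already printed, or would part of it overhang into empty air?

entirely on top

Compare the two slices. At z = 0.15: the cylinder: section is a regular 24-gon, circumradius r=5.5 (area = (24/2)·5.500²·sin(360°/24) = 93.95 mm²); the cube at (-2, -3.5) (footprint 29×16.5) is included at this height (area 478.50 mm²); the 11×7.5 cube at (8, 14) contributes its full rectangle (area 82.50 mm²); Subtracting the remaining from the first: starting from the r=5.5 cylinder (93.95 mm²), the 29×16.5 cube at (-2, -3.5) partially overlaps it — only the 58.91 mm² overlap (of its 478.50 mm²) is removed, clipping the outline; the 11×7.5 cube at (8, 14) misses the remaining region (no effect) — area = 35.04 mm²; the cube at (12, 8.5) is absent (z outside [2.5, 11]); Merging all regions: only the result so far is present, so the union is just that shape — area = 35.04 mm². At z = 0.3: the r=5.5 cylinder contributes a regular 24-gon of circumradius 5.5 (area = (24/2)·5.500²·sin(360°/24) = 93.95 mm²); the 29×16.5 cube at (-2, -3.5) contributes its full rectangle (area 478.50 mm²); the 11×7.5 cube at (8, 14) contributes its full rectangle (area 82.50 mm²); After the difference (first − rest): starting from the r=5.5 cylinder (93.95 mm²), the 29×16.5 cube at (-2, -3.5) partially overlaps it — only the 58.91 mm² overlap (of its 478.50 mm²) is removed, clipping the outline; the 11×7.5 cube at (8, 14) misses the remaining region (no effect) — area = 35.04 mm²; the cube at (12, 8.5) is absent (z outside [2.5, 11]); Combining (union): only that combined region is present, so the union is just that shape — area = 35.04 mm². Checking containment: the cross-section at z = 0.3 is a subset of the cross-section at z = 0.15.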